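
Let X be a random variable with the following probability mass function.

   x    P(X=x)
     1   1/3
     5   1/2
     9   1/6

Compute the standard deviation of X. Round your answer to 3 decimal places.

E[X] = 13/3, E[X²] = 79/3
Var(X) = E[X²] − (E[X])² = 79/3 − 169/9 = 68/9
SD(X) = √(68/9) ≈ 2.749

2.749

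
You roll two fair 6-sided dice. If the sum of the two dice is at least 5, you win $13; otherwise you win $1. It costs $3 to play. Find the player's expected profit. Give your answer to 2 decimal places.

E[payout] = (1/6)·1 + (5/6)·13 = 11
Expected profit = 11 − 3 = 8 ≈ $8.00

$8.00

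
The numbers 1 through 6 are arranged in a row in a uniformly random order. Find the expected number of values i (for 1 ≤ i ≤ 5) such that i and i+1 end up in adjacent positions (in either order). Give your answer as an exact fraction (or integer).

5/3

For each i ∈ {1,…,5}, let Xᵢ = 1 if i and i+1 are adjacent. P(Xᵢ=1) = 2·(6−1)!/6! = 2/6.
By linearity, E[ΣXᵢ] = (5)·(2/6) = 5/3.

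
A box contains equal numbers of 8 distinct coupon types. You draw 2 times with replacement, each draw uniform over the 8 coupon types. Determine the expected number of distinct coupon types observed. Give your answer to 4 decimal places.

1.8750

Let Xⱼ=1 if type j appears at least once. P(Xⱼ=1) = 1 − ((8−1)/8)^2 = 15/64.
E[#distinct] = 8·15/64 = 15/8.
≈ 1.8750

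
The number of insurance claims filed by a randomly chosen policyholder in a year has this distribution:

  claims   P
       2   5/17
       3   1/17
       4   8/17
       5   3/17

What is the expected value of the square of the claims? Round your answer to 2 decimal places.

13.65

E[X²] = (5/17)·4 + (1/17)·9 + (8/17)·16 + (3/17)·25
     = 232/17 ≈ 13.65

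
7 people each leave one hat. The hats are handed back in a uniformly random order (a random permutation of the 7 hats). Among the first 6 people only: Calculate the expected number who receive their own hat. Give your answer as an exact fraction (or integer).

Let Xᵢ = 1 if person i gets their own hat. For each i, P(Xᵢ=1) = 1/7.
By linearity of expectation, E[X₁+…+X_6] = 6·(1/7) = 6/7.

6/7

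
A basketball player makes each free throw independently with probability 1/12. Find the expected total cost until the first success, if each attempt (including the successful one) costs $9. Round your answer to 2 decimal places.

$108.00

E[#attempts] = 1/p = 12; E[cost] = 9·12 = 108.
≈ 108.00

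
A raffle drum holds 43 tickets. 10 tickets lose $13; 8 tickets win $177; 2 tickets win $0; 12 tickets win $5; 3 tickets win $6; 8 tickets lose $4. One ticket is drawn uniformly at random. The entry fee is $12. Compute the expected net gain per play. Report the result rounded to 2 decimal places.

E[payout] = (10/43)·(-13) + (8/43)·177 + (2/43)·0 + (12/43)·5 + (3/43)·6 + (8/43)·(-4) = 1332/43
Expected profit = 1332/43 − 12 = 816/43 ≈ $18.98

$18.98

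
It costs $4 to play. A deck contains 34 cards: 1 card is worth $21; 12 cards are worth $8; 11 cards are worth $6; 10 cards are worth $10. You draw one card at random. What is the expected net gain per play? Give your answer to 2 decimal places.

E[payout] = (1/34)·21 + (12/34)·8 + (11/34)·6 + (10/34)·10 = 283/34
Expected profit = 283/34 − 4 = 147/34 ≈ $4.32

$4.32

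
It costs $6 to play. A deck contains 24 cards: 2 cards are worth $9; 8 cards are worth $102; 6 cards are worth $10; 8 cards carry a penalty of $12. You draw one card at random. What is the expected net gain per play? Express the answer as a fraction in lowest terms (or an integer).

109/4 dollars

E[payout] = (2/24)·9 + (8/24)·102 + (6/24)·10 + (8/24)·(-12) = 133/4
Expected profit = 133/4 − 6 = 109/4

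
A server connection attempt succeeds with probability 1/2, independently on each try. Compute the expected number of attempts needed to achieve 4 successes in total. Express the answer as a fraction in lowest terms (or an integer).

8

By linearity (sum of 4 independent geometric waits), E[trials] = 4/p = 4/(1/2) = 8.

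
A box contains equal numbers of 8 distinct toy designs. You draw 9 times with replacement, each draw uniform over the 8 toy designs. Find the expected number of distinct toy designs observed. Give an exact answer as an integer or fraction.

Let Xⱼ=1 if type j appears at least once. P(Xⱼ=1) = 1 − ((8−1)/8)^9 = 93864121/134217728.
E[#distinct] = 8·93864121/134217728 = 93864121/16777216.

93864121/16777216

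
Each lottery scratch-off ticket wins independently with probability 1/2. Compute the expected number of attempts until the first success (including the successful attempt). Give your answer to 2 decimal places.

For a geometric distribution, E[trials] = 1/p = 1/(1/2) = 2.
≈ 2.00

2.00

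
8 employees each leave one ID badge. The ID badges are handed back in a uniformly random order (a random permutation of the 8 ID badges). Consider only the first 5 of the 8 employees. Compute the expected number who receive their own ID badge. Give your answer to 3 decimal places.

0.625

Let Xᵢ = 1 if person i gets their own ID badge. For each i, P(Xᵢ=1) = 1/8.
By linearity of expectation, E[X₁+…+X_5] = 5·(1/8) = 5/8.
≈ 0.625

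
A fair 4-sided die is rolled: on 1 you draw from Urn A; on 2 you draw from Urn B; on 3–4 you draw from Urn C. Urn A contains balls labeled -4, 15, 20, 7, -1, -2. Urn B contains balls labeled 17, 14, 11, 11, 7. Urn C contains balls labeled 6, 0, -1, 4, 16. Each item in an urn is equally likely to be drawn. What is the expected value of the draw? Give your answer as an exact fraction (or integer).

167/24

E[X | Urn A] = (-4 + 15 + 20 + 7 − 1 − 2)/6 = 35/6
E[X | Urn B] = (17 + 14 + 11 + 11 + 7)/5 = 12
E[X | Urn C] = (6 + 0 − 1 + 4 + 16)/5 = 5
E[X] = (1/4)·35/6 + (1/4)·12 + (1/2)·5 = 167/24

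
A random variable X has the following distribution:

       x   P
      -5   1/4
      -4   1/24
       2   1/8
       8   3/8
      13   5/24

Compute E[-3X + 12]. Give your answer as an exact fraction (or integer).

E[-3x+12] = (1/4)·27 + (1/24)·24 + (1/8)·6 + (3/8)·(-12) + (5/24)·(-27)
     = -13/8

-13/8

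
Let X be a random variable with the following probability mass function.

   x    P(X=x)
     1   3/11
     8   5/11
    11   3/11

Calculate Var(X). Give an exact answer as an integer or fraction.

1770/121

E[X] = (3/11)·1 + (5/11)·8 + (3/11)·11 = 76/11
E[X²] = (3/11)·1 + (5/11)·64 + (3/11)·121 = 686/11
Var(X) = 686/11 − (76/11)² = 1770/121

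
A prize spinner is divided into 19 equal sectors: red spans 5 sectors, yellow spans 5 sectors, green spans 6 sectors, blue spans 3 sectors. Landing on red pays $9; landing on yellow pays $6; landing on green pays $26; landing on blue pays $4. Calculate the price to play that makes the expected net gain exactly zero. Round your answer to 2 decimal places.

$12.79

E[payout] = (5/19)·9 + (5/19)·6 + (6/19)·26 + (3/19)·4 = 243/19
Fair fee = E[payout] = 243/19 ≈ $12.79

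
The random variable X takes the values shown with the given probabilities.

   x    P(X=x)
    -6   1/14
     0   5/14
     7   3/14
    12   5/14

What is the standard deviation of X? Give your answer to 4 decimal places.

E[X] = 75/14, E[X²] = 129/2
Var(X) = E[X²] − (E[X])² = 129/2 − 5625/196 = 7017/196
SD(X) = √(7017/196) ≈ 5.9834

5.9834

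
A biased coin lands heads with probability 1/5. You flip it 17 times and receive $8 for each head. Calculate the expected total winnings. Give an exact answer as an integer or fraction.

136/5 dollars

E[#heads] = 17·1/5 = 17/5 (linearity over flips).
E[winnings] = 8·17/5 = 136/5.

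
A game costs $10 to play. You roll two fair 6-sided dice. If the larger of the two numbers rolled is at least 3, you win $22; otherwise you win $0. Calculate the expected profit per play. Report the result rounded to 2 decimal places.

$9.56

E[payout] = (1/9)·0 + (8/9)·22 = 176/9
Expected profit = 176/9 − 10 = 86/9 ≈ $9.56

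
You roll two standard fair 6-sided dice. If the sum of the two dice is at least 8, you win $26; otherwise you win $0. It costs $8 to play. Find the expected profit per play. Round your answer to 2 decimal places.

$2.83

E[payout] = (7/12)·0 + (5/12)·26 = 65/6
Expected profit = 65/6 − 8 = 17/6 ≈ $2.83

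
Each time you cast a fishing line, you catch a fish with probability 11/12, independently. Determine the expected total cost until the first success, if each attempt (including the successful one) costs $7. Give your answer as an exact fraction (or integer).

84/11 dollars

E[#attempts] = 1/p = 12/11; E[cost] = 7·12/11 = 84/11.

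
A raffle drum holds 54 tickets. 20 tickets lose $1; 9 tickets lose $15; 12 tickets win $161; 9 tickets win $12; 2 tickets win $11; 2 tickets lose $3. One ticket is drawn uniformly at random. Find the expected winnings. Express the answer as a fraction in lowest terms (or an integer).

1901/54 dollars

E[payout] = (20/54)·(-1) + (9/54)·(-15) + (12/54)·161 + (9/54)·12 + (2/54)·11 + (2/54)·(-3) = 1901/54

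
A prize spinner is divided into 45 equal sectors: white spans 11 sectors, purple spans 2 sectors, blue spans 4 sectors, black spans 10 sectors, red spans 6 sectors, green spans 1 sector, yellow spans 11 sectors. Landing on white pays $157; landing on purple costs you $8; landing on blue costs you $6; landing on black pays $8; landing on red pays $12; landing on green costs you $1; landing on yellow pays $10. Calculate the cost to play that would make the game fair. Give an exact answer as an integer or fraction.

E[payout] = (11/45)·157 + (2/45)·(-8) + (4/45)·(-6) + (10/45)·8 + (6/45)·12 + (1/45)·(-1) + (11/45)·10 = 1948/45
Fair fee = E[payout] = 1948/45

1948/45 dollars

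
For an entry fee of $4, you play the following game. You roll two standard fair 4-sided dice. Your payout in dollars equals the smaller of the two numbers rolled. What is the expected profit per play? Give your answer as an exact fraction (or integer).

Distribution of the smaller of the two numbers rolled: 1 w.p. 7/16, 2 w.p. 5/16, 3 w.p. 3/16, 4 w.p. 1/16
E[payout] = (7/16)·1 + (5/16)·2 + (3/16)·3 + (1/16)·4 = 15/8
Expected profit = 15/8 − 4 = -17/8

-17/8 dollars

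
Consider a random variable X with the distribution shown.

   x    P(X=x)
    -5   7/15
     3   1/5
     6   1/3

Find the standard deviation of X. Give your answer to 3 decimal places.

5.039

E[X] = 4/15, E[X²] = 382/15
Var(X) = E[X²] − (E[X])² = 382/15 − 16/225 = 5714/225
SD(X) = √(5714/225) ≈ 5.039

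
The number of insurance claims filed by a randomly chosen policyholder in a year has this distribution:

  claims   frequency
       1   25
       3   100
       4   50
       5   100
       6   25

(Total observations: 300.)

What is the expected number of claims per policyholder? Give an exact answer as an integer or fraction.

47/12

Total = 300, so P(claims=1) = 25/300, etc.
E[X] = (1/12)·1 + (1/3)·3 + (1/6)·4 + (1/3)·5 + (1/12)·6
     = 47/12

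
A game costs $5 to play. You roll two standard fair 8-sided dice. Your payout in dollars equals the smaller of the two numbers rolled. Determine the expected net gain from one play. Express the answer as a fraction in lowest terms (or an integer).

Distribution of the smaller of the two numbers rolled: 1 w.p. 15/64, 2 w.p. 13/64, 3 w.p. 11/64, 4 w.p. 9/64, 5 w.p. 7/64, 6 w.p. 5/64, …
E[payout] = (15/64)·1 + (13/64)·2 + (11/64)·3 + (9/64)·4 + (7/64)·5 + (5/64)·6 + (3/64)·7 + (1/64)·8 = 51/16
Expected profit = 51/16 − 5 = -29/16

-29/16 dollars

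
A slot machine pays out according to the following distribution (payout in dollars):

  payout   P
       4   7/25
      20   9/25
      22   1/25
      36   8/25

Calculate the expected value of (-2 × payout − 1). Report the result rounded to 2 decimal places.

-42.44

E[-2x-1] = (7/25)·(-9) + (9/25)·(-41) + (1/25)·(-45) + (8/25)·(-73)
     = -1061/25 ≈ -42.44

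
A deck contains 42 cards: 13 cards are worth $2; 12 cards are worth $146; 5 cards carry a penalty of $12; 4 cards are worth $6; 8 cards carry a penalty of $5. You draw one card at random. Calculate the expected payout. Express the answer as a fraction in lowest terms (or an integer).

E[payout] = (13/42)·2 + (12/42)·146 + (5/42)·(-12) + (4/42)·6 + (8/42)·(-5) = 851/21

851/21 dollars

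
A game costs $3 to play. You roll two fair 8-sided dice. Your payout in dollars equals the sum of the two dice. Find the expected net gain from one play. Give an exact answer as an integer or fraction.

Distribution of the sum of the two dice: 2 w.p. 1/64, 3 w.p. 1/32, 4 w.p. 3/64, 5 w.p. 1/16, 6 w.p. 5/64, 7 w.p. 3/32, …
E[payout] = (1/64)·2 + (1/32)·3 + (3/64)·4 + (1/16)·5 + (5/64)·6 + (3/32)·7 + (7/64)·8 + (1/8)·9 + (7/64)·10 + (3/32)·11 + (5/64)·12 + (1/16)·13 + (3/64)·14 + (1/32)·15 + (1/64)·16 = 9
Expected profit = 9 − 3 = 6

$6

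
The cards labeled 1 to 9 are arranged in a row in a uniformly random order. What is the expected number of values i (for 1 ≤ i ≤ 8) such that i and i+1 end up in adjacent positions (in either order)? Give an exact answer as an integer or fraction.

For each i ∈ {1,…,8}, let Xᵢ = 1 if i and i+1 are adjacent. P(Xᵢ=1) = 2·(9−1)!/9! = 2/9.
By linearity, E[ΣXᵢ] = (8)·(2/9) = 16/9.

16/9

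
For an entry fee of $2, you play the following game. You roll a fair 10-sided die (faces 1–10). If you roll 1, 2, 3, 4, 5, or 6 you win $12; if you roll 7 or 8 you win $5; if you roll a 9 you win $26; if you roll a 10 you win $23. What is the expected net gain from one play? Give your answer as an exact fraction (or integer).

E[payout] = (1/5)·5 + (3/5)·12 + (1/10)·23 + (1/10)·26 = 131/10
Expected profit = 131/10 − 2 = 111/10

111/10 dollars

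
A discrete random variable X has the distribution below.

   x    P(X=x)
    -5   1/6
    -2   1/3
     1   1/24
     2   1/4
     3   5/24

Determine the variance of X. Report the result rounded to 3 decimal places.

E[X] = (1/6)·(-5) + (1/3)·(-2) + (1/24)·1 + (1/4)·2 + (5/24)·3 = -1/3
E[X²] = (1/6)·25 + (1/3)·4 + (1/24)·1 + (1/4)·4 + (5/24)·9 = 101/12
Var(X) = 101/12 − (-1/3)² = 299/36 ≈ 8.306

8.306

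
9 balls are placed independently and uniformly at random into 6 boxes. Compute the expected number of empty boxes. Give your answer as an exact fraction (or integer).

Let Xⱼ=1 if box j is empty. P(Xⱼ=1) = ((6-1)/6)^9 = 1953125/10077696.
By linearity, E[#empty] = 6·1953125/10077696 = 1953125/1679616.

1953125/1679616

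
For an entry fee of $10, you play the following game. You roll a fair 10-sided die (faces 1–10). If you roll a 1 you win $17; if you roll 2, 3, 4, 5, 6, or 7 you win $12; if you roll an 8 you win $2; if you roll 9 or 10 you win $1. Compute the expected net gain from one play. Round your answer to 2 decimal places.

-$0.70

E[payout] = (1/5)·1 + (1/10)·2 + (3/5)·12 + (1/10)·17 = 93/10
Expected profit = 93/10 − 10 = -7/10 ≈ -$0.70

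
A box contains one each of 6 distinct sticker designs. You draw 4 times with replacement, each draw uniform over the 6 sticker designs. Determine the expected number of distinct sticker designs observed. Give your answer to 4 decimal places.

Let Xⱼ=1 if type j appears at least once. P(Xⱼ=1) = 1 − ((6−1)/6)^4 = 671/1296.
E[#distinct] = 6·671/1296 = 671/216.
≈ 3.1065

3.1065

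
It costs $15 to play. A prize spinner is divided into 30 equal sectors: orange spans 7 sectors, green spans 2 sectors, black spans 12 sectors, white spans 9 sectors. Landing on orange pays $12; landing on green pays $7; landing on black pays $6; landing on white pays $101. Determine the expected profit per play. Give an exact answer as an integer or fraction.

E[payout] = (7/30)·12 + (2/30)·7 + (12/30)·6 + (9/30)·101 = 1079/30
Expected profit = 1079/30 − 15 = 629/30

629/30 dollars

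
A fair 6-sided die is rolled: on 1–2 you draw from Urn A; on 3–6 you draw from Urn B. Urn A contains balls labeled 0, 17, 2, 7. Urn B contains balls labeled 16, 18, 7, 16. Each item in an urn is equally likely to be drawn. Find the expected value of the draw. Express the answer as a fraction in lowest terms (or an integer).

E[X | Urn A] = (0 + 17 + 2 + 7)/4 = 13/2
E[X | Urn B] = (16 + 18 + 7 + 16)/4 = 57/4
E[X] = (1/3)·13/2 + (2/3)·57/4 = 35/3

35/3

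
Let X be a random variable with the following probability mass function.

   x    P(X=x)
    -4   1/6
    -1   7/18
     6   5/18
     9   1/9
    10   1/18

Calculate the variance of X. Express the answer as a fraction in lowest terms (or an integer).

E[X] = (1/6)·(-4) + (7/18)·(-1) + (5/18)·6 + (1/9)·9 + (1/18)·10 = 13/6
E[X²] = (1/6)·16 + (7/18)·1 + (5/18)·36 + (1/9)·81 + (1/18)·100 = 497/18
Var(X) = 497/18 − (13/6)² = 275/12

275/12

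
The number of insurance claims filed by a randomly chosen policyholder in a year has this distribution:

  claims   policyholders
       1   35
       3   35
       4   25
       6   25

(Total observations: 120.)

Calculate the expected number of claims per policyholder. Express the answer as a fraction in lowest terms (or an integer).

Total = 120, so P(claims=1) = 35/120, etc.
E[X] = (7/24)·1 + (7/24)·3 + (5/24)·4 + (5/24)·6
     = 13/4

13/4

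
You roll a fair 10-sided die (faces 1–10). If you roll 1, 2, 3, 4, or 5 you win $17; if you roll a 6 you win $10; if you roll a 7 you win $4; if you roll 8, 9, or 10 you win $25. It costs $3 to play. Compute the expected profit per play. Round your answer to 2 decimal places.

E[payout] = (1/10)·4 + (1/10)·10 + (1/2)·17 + (3/10)·25 = 87/5
Expected profit = 87/5 − 3 = 72/5 ≈ $14.40

$14.40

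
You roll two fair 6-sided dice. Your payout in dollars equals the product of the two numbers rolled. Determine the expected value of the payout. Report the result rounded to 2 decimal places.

$12.25

Distribution of the product of the two numbers rolled: 1 w.p. 1/36, 2 w.p. 1/18, 3 w.p. 1/18, 4 w.p. 1/12, 5 w.p. 1/18, 6 w.p. 1/9, …
E[payout] = (1/36)·1 + (1/18)·2 + (1/18)·3 + (1/12)·4 + (1/18)·5 + (1/9)·6 + (1/18)·8 + (1/36)·9 + (1/18)·10 + (1/9)·12 + (1/18)·15 + (1/36)·16 + (1/18)·18 + (1/18)·20 + (1/18)·24 + (1/36)·25 + (1/18)·30 + (1/36)·36 = 49/4
≈ $12.25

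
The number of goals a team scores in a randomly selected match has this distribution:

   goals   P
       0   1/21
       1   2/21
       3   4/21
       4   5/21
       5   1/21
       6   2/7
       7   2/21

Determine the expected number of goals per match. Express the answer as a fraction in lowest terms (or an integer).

E[X] = (1/21)·0 + (2/21)·1 + (4/21)·3 + (5/21)·4 + (1/21)·5 + (2/7)·6 + (2/21)·7
     = 89/21

89/21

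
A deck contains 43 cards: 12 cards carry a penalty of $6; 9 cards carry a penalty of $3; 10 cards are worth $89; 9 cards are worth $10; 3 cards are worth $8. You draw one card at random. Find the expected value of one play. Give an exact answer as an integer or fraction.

E[payout] = (12/43)·(-6) + (9/43)·(-3) + (10/43)·89 + (9/43)·10 + (3/43)·8 = 905/43

905/43 dollars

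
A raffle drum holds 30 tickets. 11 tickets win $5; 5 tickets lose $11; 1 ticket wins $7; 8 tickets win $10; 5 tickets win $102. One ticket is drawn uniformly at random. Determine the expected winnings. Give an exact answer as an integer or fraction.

E[payout] = (11/30)·5 + (5/30)·(-11) + (1/30)·7 + (8/30)·10 + (5/30)·102 = 199/10

199/10 dollars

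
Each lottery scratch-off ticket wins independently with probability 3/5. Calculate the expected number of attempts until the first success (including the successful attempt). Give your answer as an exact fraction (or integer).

For a geometric distribution, E[trials] = 1/p = 1/(3/5) = 5/3.

5/3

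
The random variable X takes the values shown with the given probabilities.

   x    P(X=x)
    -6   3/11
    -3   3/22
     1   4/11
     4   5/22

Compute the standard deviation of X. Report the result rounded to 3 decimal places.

3.801

E[X] = -17/22, E[X²] = 331/22
Var(X) = E[X²] − (E[X])² = 331/22 − 289/484 = 6993/484
SD(X) = √(6993/484) ≈ 3.801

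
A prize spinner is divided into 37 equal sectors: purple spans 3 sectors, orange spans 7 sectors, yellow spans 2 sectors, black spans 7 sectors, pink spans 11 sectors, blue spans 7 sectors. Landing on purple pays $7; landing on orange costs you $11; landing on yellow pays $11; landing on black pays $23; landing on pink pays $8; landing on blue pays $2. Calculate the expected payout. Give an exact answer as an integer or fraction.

E[payout] = (3/37)·7 + (7/37)·(-11) + (2/37)·11 + (7/37)·23 + (11/37)·8 + (7/37)·2 = 229/37

229/37 dollars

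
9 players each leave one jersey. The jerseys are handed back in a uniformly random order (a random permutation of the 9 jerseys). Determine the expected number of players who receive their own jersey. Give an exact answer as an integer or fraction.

Let Xᵢ = 1 if person i gets their own jersey. For each i, P(Xᵢ=1) = 1/9.
By linearity of expectation, E[X₁+…+X_9] = 9·(1/9) = 1.

1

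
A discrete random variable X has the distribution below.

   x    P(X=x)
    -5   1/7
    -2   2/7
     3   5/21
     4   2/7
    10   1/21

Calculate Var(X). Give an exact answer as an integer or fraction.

E[X] = (1/7)·(-5) + (2/7)·(-2) + (5/21)·3 + (2/7)·4 + (1/21)·10 = 22/21
E[X²] = (1/7)·25 + (2/7)·4 + (5/21)·9 + (2/7)·16 + (1/21)·100 = 340/21
Var(X) = 340/21 − (22/21)² = 6656/441

6656/441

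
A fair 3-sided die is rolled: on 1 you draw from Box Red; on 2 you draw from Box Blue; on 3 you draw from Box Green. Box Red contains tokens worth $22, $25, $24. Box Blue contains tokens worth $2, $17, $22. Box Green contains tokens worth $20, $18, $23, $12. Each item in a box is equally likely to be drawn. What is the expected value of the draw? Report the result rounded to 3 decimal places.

E[X | Box Red] = (22 + 25 + 24)/3 = 71/3
E[X | Box Blue] = (2 + 17 + 22)/3 = 41/3
E[X | Box Green] = (20 + 18 + 23 + 12)/4 = 73/4
E[X] = (1/3)·71/3 + (1/3)·41/3 + (1/3)·73/4 = 667/36 ≈ 18.528

$18.528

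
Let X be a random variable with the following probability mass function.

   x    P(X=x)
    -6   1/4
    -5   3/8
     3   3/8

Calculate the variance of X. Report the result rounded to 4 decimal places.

16.6875

E[X] = (1/4)·(-6) + (3/8)·(-5) + (3/8)·3 = -9/4
E[X²] = (1/4)·36 + (3/8)·25 + (3/8)·9 = 87/4
Var(X) = 87/4 − (-9/4)² = 267/16 ≈ 16.6875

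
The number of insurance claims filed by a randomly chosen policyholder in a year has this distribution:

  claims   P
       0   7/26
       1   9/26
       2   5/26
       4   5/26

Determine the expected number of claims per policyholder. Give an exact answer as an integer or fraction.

3/2

E[X] = (7/26)·0 + (9/26)·1 + (5/26)·2 + (5/26)·4
     = 3/2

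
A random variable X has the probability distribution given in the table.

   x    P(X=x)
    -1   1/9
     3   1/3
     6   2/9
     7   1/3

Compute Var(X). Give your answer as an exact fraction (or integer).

E[X] = (1/9)·(-1) + (1/3)·3 + (2/9)·6 + (1/3)·7 = 41/9
E[X²] = (1/9)·1 + (1/3)·9 + (2/9)·36 + (1/3)·49 = 247/9
Var(X) = 247/9 − (41/9)² = 542/81

542/81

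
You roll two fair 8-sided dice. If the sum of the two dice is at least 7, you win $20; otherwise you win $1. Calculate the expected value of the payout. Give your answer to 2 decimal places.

$15.55

E[payout] = (15/64)·1 + (49/64)·20 = 995/64
≈ $15.55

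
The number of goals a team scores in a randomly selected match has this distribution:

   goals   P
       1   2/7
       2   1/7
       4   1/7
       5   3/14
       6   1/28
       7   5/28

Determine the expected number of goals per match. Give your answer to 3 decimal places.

3.679

E[X] = (2/7)·1 + (1/7)·2 + (1/7)·4 + (3/14)·5 + (1/28)·6 + (5/28)·7
     = 103/28 ≈ 3.679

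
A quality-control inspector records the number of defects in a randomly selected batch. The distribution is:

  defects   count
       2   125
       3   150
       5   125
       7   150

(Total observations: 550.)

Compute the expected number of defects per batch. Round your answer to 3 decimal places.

4.318

Total = 550, so P(defects=2) = 125/550, etc.
E[X] = (5/22)·2 + (3/11)·3 + (5/22)·5 + (3/11)·7
     = 95/22 ≈ 4.318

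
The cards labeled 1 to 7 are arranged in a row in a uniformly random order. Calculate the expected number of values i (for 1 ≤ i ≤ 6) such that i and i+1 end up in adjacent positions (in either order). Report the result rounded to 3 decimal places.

For each i ∈ {1,…,6}, let Xᵢ = 1 if i and i+1 are adjacent. P(Xᵢ=1) = 2·(7−1)!/7! = 2/7.
By linearity, E[ΣXᵢ] = (6)·(2/7) = 12/7.
≈ 1.714

1.714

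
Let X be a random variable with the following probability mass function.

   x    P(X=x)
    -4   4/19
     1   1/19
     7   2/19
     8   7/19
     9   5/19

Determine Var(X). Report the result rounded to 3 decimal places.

25.773

E[X] = (4/19)·(-4) + (1/19)·1 + (2/19)·7 + (7/19)·8 + (5/19)·9 = 100/19
E[X²] = (4/19)·16 + (1/19)·1 + (2/19)·49 + (7/19)·64 + (5/19)·81 = 1016/19
Var(X) = 1016/19 − (100/19)² = 9304/361 ≈ 25.773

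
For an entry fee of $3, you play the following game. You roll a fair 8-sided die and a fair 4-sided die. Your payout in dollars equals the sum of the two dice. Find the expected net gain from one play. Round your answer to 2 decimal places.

Distribution of the sum of the two dice: 2 w.p. 1/32, 3 w.p. 1/16, 4 w.p. 3/32, 5 w.p. 1/8, 6 w.p. 1/8, 7 w.p. 1/8, …
E[payout] = (1/32)·2 + (1/16)·3 + (3/32)·4 + (1/8)·5 + (1/8)·6 + (1/8)·7 + (1/8)·8 + (1/8)·9 + (3/32)·10 + (1/16)·11 + (1/32)·12 = 7
Expected profit = 7 − 3 = 4 ≈ $4.00

$4.00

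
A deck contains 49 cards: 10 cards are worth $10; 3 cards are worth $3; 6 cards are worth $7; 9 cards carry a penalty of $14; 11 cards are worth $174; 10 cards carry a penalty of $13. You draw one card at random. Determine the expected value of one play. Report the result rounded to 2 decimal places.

E[payout] = (10/49)·10 + (3/49)·3 + (6/49)·7 + (9/49)·(-14) + (11/49)·174 + (10/49)·(-13) = 1809/49
≈ $36.92

$36.92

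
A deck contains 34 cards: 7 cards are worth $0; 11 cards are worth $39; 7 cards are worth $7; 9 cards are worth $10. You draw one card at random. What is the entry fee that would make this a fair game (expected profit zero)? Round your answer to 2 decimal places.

$16.71

E[payout] = (7/34)·0 + (11/34)·39 + (7/34)·7 + (9/34)·10 = 284/17
Fair fee = E[payout] = 284/17 ≈ $16.71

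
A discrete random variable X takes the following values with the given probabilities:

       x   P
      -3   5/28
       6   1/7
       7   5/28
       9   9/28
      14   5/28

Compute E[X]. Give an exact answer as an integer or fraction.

195/28

E[X] = (5/28)·(-3) + (1/7)·6 + (5/28)·7 + (9/28)·9 + (5/28)·14
     = 195/28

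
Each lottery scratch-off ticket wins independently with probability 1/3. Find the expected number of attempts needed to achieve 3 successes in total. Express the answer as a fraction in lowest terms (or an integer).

By linearity (sum of 3 independent geometric waits), E[trials] = 3/p = 3/(1/3) = 9.

9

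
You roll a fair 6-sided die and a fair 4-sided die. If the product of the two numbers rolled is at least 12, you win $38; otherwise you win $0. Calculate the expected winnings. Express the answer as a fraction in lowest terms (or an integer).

E[payout] = (2/3)·0 + (1/3)·38 = 38/3

38/3 dollars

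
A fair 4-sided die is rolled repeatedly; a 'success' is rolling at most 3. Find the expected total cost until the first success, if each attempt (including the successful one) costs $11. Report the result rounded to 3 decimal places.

E[#attempts] = 1/p = 4/3; E[cost] = 11·4/3 = 44/3.
≈ 14.667

$14.667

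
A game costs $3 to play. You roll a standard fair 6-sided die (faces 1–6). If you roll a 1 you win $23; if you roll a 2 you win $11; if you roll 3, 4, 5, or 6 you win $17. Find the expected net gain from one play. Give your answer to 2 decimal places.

E[payout] = (1/6)·11 + (2/3)·17 + (1/6)·23 = 17
Expected profit = 17 − 3 = 14 ≈ $14.00

$14.00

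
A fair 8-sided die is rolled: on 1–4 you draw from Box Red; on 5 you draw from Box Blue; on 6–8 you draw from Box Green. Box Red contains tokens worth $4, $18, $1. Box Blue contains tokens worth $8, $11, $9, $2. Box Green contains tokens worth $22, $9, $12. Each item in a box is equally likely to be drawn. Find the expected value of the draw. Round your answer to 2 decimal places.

E[X | Box Red] = (4 + 18 + 1)/3 = 23/3
E[X | Box Blue] = (8 + 11 + 9 + 2)/4 = 15/2
E[X | Box Green] = (22 + 9 + 12)/3 = 43/3
E[X] = (1/2)·23/3 + (1/8)·15/2 + (3/8)·43/3 = 487/48 ≈ 10.15

$10.15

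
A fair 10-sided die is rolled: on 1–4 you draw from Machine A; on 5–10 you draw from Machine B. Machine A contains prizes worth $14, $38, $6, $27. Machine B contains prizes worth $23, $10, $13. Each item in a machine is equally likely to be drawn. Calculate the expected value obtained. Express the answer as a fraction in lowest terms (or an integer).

E[X | Machine A] = (14 + 38 + 6 + 27)/4 = 85/4
E[X | Machine B] = (23 + 10 + 13)/3 = 46/3
E[X] = (2/5)·85/4 + (3/5)·46/3 = 177/10

177/10 dollars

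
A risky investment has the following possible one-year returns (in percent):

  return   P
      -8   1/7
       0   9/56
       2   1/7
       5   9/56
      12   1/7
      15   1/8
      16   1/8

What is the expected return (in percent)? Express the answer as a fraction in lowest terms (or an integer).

155/28

E[X] = (1/7)·(-8) + (9/56)·0 + (1/7)·2 + (9/56)·5 + (1/7)·12 + (1/8)·15 + (1/8)·16
     = 155/28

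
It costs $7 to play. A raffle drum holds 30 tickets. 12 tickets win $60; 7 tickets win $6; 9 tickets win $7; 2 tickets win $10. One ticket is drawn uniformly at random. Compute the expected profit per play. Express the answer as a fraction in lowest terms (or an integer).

127/6 dollars

E[payout] = (12/30)·60 + (7/30)·6 + (9/30)·7 + (2/30)·10 = 169/6
Expected profit = 169/6 − 7 = 127/6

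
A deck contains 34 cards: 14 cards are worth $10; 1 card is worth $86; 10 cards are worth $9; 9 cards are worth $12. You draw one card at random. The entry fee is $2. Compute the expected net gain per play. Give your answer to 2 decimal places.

$10.47

E[payout] = (14/34)·10 + (1/34)·86 + (10/34)·9 + (9/34)·12 = 212/17
Expected profit = 212/17 − 2 = 178/17 ≈ $10.47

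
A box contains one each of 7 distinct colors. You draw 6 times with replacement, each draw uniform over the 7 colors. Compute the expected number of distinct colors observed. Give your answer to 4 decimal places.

4.2240

Let Xⱼ=1 if type j appears at least once. P(Xⱼ=1) = 1 − ((7−1)/7)^6 = 70993/117649.
E[#distinct] = 7·70993/117649 = 70993/16807.
≈ 4.2240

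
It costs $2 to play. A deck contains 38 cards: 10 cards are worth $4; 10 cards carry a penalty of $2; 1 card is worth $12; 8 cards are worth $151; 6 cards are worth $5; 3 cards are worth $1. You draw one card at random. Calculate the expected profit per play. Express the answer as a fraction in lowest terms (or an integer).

E[payout] = (10/38)·4 + (10/38)·(-2) + (1/38)·12 + (8/38)·151 + (6/38)·5 + (3/38)·1 = 67/2
Expected profit = 67/2 − 2 = 63/2

63/2 dollars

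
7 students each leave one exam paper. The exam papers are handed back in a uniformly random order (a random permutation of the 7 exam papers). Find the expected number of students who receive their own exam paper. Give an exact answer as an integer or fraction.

Let Xᵢ = 1 if person i gets their own exam paper. For each i, P(Xᵢ=1) = 1/7.
By linearity of expectation, E[X₁+…+X_7] = 7·(1/7) = 1.

1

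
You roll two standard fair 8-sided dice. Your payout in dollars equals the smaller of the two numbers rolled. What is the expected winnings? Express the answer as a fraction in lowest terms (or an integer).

51/16 dollars

Distribution of the smaller of the two numbers rolled: 1 w.p. 15/64, 2 w.p. 13/64, 3 w.p. 11/64, 4 w.p. 9/64, 5 w.p. 7/64, 6 w.p. 5/64, …
E[payout] = (15/64)·1 + (13/64)·2 + (11/64)·3 + (9/64)·4 + (7/64)·5 + (5/64)·6 + (3/64)·7 + (1/64)·8 = 51/16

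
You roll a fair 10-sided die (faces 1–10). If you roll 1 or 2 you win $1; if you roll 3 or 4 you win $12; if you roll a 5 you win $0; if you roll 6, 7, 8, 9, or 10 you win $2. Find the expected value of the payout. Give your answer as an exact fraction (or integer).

E[payout] = (1/10)·0 + (1/5)·1 + (1/2)·2 + (1/5)·12 = 18/5

18/5 dollars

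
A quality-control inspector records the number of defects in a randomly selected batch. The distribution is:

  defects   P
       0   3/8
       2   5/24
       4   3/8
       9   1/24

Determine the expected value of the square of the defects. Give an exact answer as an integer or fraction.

245/24

E[X²] = (3/8)·0 + (5/24)·4 + (3/8)·16 + (1/24)·81
     = 245/24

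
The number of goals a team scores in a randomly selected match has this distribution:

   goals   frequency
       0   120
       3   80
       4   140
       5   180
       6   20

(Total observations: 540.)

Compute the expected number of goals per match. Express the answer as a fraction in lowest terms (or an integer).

91/27

Total = 540, so P(goals=0) = 120/540, etc.
E[X] = (2/9)·0 + (4/27)·3 + (7/27)·4 + (1/3)·5 + (1/27)·6
     = 91/27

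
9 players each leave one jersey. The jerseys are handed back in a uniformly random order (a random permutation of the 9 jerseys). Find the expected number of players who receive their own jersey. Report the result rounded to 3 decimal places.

1.000

Let Xᵢ = 1 if person i gets their own jersey. For each i, P(Xᵢ=1) = 1/9.
By linearity of expectation, E[X₁+…+X_9] = 9·(1/9) = 1.
≈ 1.000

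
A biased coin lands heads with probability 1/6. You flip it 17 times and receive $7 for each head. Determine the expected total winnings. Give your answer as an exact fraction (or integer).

E[#heads] = 17·1/6 = 17/6 (linearity over flips).
E[winnings] = 7·17/6 = 119/6.

119/6 dollars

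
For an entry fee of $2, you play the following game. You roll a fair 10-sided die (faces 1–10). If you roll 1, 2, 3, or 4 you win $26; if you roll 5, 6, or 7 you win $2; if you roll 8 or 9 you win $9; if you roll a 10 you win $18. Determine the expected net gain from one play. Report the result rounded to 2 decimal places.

$12.60

E[payout] = (3/10)·2 + (1/5)·9 + (1/10)·18 + (2/5)·26 = 73/5
Expected profit = 73/5 − 2 = 63/5 ≈ $12.60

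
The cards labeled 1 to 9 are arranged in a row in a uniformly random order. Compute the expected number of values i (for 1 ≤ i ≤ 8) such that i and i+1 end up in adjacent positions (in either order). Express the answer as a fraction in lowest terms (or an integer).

16/9

For each i ∈ {1,…,8}, let Xᵢ = 1 if i and i+1 are adjacent. P(Xᵢ=1) = 2·(9−1)!/9! = 2/9.
By linearity, E[ΣXᵢ] = (8)·(2/9) = 16/9.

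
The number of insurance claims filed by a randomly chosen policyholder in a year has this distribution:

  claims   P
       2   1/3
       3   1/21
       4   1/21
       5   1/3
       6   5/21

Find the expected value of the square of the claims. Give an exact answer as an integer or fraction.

136/7

E[X²] = (1/3)·4 + (1/21)·9 + (1/21)·16 + (1/3)·25 + (5/21)·36
     = 136/7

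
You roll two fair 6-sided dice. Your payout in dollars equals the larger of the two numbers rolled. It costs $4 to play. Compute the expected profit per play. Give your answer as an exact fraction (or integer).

17/36 dollars

Distribution of the larger of the two numbers rolled: 1 w.p. 1/36, 2 w.p. 1/12, 3 w.p. 5/36, 4 w.p. 7/36, 5 w.p. 1/4, 6 w.p. 11/36
E[payout] = (1/36)·1 + (1/12)·2 + (5/36)·3 + (7/36)·4 + (1/4)·5 + (11/36)·6 = 161/36
Expected profit = 161/36 − 4 = 17/36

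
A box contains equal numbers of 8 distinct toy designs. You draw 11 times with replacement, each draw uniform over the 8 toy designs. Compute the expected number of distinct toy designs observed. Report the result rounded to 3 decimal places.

6.158

Let Xⱼ=1 if type j appears at least once. P(Xⱼ=1) = 1 − ((8−1)/8)^11 = 6612607849/8589934592.
E[#distinct] = 8·6612607849/8589934592 = 6612607849/1073741824.
≈ 6.158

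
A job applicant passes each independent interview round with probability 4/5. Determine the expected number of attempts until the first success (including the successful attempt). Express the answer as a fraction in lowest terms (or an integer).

For a geometric distribution, E[trials] = 1/p = 1/(4/5) = 5/4.

5/4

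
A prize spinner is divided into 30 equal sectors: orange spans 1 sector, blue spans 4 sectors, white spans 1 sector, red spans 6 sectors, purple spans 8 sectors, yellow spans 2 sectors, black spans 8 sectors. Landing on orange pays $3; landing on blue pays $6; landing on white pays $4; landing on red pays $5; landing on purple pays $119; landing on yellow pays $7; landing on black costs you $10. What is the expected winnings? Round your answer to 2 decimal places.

E[payout] = (1/30)·3 + (4/30)·6 + (1/30)·4 + (6/30)·5 + (8/30)·119 + (2/30)·7 + (8/30)·(-10) = 947/30
≈ $31.57

$31.57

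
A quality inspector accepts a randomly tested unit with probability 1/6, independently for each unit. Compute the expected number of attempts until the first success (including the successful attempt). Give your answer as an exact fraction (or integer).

6

For a geometric distribution, E[trials] = 1/p = 1/(1/6) = 6.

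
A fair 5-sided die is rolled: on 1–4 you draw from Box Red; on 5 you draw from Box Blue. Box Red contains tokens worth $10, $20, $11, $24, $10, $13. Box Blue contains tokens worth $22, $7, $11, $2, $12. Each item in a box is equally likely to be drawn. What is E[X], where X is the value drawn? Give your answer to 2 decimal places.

$13.89

E[X | Box Red] = (10 + 20 + 11 + 24 + 10 + 13)/6 = 44/3
E[X | Box Blue] = (22 + 7 + 11 + 2 + 12)/5 = 54/5
E[X] = (4/5)·44/3 + (1/5)·54/5 = 1042/75 ≈ 13.89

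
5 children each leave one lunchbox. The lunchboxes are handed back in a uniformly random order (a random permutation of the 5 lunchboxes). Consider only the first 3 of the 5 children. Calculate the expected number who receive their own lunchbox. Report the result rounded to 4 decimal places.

Let Xᵢ = 1 if person i gets their own lunchbox. For each i, P(Xᵢ=1) = 1/5.
By linearity of expectation, E[X₁+…+X_3] = 3·(1/5) = 3/5.
≈ 0.6000

0.6000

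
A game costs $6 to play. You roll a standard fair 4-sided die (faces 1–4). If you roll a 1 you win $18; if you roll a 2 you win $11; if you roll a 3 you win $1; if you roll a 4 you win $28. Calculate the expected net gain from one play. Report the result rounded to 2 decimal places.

$8.50

E[payout] = (1/4)·1 + (1/4)·11 + (1/4)·18 + (1/4)·28 = 29/2
Expected profit = 29/2 − 6 = 17/2 ≈ $8.50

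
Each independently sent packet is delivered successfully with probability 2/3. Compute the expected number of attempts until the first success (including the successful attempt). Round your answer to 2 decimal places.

For a geometric distribution, E[trials] = 1/p = 1/(2/3) = 3/2.
≈ 1.50

1.50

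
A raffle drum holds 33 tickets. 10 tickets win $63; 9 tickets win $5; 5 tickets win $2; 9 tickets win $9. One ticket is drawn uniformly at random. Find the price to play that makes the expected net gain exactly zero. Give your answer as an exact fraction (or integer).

766/33 dollars

E[payout] = (10/33)·63 + (9/33)·5 + (5/33)·2 + (9/33)·9 = 766/33
Fair fee = E[payout] = 766/33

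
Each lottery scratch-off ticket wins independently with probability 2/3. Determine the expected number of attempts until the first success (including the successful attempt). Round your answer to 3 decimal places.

For a geometric distribution, E[trials] = 1/p = 1/(2/3) = 3/2.
≈ 1.500

1.500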